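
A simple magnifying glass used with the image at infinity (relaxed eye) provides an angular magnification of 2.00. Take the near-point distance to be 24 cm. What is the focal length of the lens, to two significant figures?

12 cm

For the image at infinity, M = D/f.
f = D/M = 24/2.0 = 12.000 cm.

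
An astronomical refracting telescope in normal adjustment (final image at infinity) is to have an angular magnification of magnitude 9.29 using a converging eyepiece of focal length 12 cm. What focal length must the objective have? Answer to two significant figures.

110 cm

|M| = f_obj/|f_eye|, so f_obj = |M| x |f_eye| = 9.29 x 12 = 111.480 cm.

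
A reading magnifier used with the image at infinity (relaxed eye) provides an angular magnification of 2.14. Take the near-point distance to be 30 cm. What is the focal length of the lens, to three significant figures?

For the image at infinity, M = D/f.
f = D/M = 30/2.14 = 14.019 cm.

14.0 cm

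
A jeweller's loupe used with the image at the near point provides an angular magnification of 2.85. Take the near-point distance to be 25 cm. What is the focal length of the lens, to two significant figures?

For the image at the near point, M = 1 + D/f.
f = D/(M - 1) = 25/(2.85 - 1) = 13.514 cm.

14 cm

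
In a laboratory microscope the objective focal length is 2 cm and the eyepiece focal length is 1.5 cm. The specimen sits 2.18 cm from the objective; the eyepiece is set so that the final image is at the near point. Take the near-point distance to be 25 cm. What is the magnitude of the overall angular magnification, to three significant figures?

Objective: 1/d_i = 1/f_obj - 1/d_o = 1/2 - 1/2.18 = 0.04128 cm^-1, so d_i = 24.222 cm.
m_obj = -d_i/d_o = -24.222/2.18 = -11.111.
Eyepiece angular magnification (image at near point): M_eye = 1 + D/f_e = 1 + 25/1.5 = 17.667.
Overall M = m_obj x M_eye = (-11.111)(17.667) = -196.30.
|M| = 196.30.

196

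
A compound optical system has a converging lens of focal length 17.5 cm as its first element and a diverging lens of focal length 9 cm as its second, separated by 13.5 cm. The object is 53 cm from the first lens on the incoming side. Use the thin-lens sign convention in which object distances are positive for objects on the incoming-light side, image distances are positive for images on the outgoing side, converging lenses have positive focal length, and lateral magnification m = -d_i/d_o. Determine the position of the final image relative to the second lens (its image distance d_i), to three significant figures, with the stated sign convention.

First lens: d_i1 = 1/(1/17.5 - 1/53) = 26.127 cm.
Since 26.127 cm > 13.5 cm, the first image lies past the second lens and serves as a virtual object: d_o2 = L - d_i1 = -12.627 cm.
Second lens: d_i2 = 1/(1/(-9) - 1/(-12.627)) = -31.334 cm.

-31.3 cm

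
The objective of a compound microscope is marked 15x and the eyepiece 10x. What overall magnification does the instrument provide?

The overall magnification of a compound microscope is the product of the objective and eyepiece magnifications:
M = M_obj x M_eye = 15 x 10 = 150.

150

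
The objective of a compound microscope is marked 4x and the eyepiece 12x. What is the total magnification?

48

The overall magnification of a compound microscope is the product of the objective and eyepiece magnifications:
M = M_obj x M_eye = 4 x 12 = 48.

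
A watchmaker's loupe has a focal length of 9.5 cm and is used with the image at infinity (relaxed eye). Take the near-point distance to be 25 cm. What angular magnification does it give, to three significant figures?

M = D/f = 25/9.5 = 2.632.

2.63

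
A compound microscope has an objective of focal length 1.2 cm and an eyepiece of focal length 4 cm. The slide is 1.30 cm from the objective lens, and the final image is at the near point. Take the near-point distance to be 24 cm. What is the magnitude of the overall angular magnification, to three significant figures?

84.0

Objective: 1/d_i = 1/f_obj - 1/d_o = 1/1.2 - 1/1.30 = 0.06410 cm^-1, so d_i = 15.600 cm.
m_obj = -d_i/d_o = -15.600/1.30 = -12.000.
Eyepiece angular magnification (image at near point): M_eye = 1 + D/f_e = 1 + 24/4 = 7.000.
Overall M = m_obj x M_eye = (-12.000)(7.000) = -84.00.
|M| = 84.00.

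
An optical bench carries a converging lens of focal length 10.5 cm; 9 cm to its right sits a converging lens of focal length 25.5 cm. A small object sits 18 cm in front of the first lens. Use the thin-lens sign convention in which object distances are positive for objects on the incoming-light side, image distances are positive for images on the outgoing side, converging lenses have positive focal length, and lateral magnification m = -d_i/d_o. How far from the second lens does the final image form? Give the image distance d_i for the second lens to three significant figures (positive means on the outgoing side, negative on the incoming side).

Applying the thin-lens equation to the first lens, 1/10.5 = 1/18 + 1/d_i1, which gives d_i1 = 25.200 cm.
Since 25.200 cm > 9 cm, the first image lies past the second lens and serves as a virtual object: d_o2 = L - d_i1 = -16.200 cm.
Applying the thin-lens equation again with f_2 = 25.5 cm and d_o2 = -16.200 cm gives d_i2 = 9.906 cm.

9.91 cm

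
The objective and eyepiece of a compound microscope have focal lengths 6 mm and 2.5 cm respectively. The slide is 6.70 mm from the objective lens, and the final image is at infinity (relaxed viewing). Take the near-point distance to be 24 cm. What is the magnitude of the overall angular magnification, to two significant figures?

82

Convert to cm: f_obj = 6 mm = 0.6 cm; d_o = 6.70 mm = 0.67 cm.
Objective: 1/d_i = 1/f_obj - 1/d_o = 1/0.6 - 1/0.67 = 0.17413 cm^-1, so d_i = 5.743 cm.
m_obj = -d_i/d_o = -5.743/0.67 = -8.571.
Eyepiece angular magnification (image at infinity): M_eye = D/f_e = 24/2.5 = 9.600.
Overall M = m_obj x M_eye = (-8.571)(9.600) = -82.29.
|M| = 82.29.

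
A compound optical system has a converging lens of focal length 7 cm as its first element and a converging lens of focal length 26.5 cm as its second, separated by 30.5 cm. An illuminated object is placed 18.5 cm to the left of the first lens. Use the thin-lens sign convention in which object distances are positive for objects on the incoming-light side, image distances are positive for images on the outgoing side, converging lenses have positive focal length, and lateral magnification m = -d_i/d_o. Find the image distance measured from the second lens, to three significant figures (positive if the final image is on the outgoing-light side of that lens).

Applying the thin-lens equation to the first lens, 1/7 = 1/18.5 + 1/d_i1, which gives d_i1 = 11.261 cm.
The intermediate image is 11.261 cm to the right of lens 1, so d_o2 = L - d_i1 = 30.5 - 11.261 = 19.239 cm.
Applying the thin-lens equation again with f_2 = 26.5 cm and d_o2 = 19.239 cm gives d_i2 = -70.217 cm.

-70.2 cm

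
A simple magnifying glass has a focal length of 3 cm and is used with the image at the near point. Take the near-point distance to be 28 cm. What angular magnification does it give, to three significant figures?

10.3

M = 1 + D/f = 1 + 28/3 = 10.333.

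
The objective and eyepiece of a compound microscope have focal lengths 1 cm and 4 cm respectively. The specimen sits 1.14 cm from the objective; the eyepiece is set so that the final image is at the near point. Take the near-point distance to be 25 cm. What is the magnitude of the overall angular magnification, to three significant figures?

51.8

Objective: 1/d_i = 1/f_obj - 1/d_o = 1/1 - 1/1.14 = 0.12281 cm^-1, so d_i = 8.143 cm.
m_obj = -d_i/d_o = -8.143/1.14 = -7.143.
Eyepiece angular magnification (image at near point): M_eye = 1 + D/f_e = 1 + 25/4 = 7.250.
Overall M = m_obj x M_eye = (-7.143)(7.250) = -51.79.
|M| = 51.79.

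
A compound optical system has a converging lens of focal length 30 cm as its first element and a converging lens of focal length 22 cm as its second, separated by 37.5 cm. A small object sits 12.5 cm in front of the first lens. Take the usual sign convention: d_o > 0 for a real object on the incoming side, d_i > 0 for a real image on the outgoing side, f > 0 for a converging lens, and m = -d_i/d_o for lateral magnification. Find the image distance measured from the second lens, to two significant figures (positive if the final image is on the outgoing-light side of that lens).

35 cm

Applying the thin-lens equation to the first lens, 1/30 = 1/12.5 + 1/d_i1, which gives d_i1 = -21.429 cm.
The intermediate image is virtual, 21.429 cm to the left of lens 1, so d_o2 = L - d_i1 = 37.5 - (-21.429) = 58.929 cm.
Applying the thin-lens equation again with f_2 = 22 cm and d_o2 = 58.929 cm gives d_i2 = 35.106 cm.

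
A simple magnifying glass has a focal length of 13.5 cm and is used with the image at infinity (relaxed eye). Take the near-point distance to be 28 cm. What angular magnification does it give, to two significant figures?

M = D/f = 28/13.5 = 2.074.

2.1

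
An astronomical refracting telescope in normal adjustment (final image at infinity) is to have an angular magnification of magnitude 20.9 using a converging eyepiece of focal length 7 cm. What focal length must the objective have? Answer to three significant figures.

146 cm

|M| = f_obj/|f_eye|, so f_obj = |M| x |f_eye| = 20.9 x 7 = 146.300 cm.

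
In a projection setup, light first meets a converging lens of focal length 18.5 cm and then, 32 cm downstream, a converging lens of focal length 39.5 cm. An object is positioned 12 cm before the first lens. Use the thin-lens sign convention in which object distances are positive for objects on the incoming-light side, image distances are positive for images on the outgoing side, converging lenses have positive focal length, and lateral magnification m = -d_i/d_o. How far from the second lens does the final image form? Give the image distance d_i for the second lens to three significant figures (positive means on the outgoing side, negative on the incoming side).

98.0 cm

First lens: d_i1 = 1/(1/18.5 - 1/12) = -34.154 cm.
The intermediate image is virtual, 34.154 cm to the left of lens 1, so d_o2 = L - d_i1 = 32 - (-34.154) = 66.154 cm.
Second lens: d_i2 = 1/(1/39.5 - 1/(66.154)) = 98.038 cm.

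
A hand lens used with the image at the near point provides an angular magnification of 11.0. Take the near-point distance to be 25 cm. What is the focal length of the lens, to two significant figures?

For the image at the near point, M = 1 + D/f.
f = D/(M - 1) = 25/(11.0 - 1) = 2.500 cm.

2.5 cm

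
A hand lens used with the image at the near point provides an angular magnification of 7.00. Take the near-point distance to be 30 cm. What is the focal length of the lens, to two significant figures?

5.0 cm

For the image at the near point, M = 1 + D/f.
f = D/(M - 1) = 30/(7.0 - 1) = 5.000 cm.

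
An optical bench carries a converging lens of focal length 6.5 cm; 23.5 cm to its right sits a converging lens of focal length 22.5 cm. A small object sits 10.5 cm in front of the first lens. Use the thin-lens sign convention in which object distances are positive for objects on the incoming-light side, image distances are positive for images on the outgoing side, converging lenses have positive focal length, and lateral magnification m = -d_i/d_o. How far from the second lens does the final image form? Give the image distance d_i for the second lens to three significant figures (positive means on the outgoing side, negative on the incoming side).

-9.02 cm

Lens 1: 1/d_i1 = 1/f_1 - 1/d_o1 = 1/6.5 - 1/10.5 = 0.05861 cm^-1, so d_i1 = 17.062 cm.
That image sits 6.438 cm in front of the second lens, so d_o2 = 6.438 cm.
Lens 2: 1/d_i2 = 1/f_2 - 1/d_o2 = 1/22.5 - 1/(6.438) = -0.11090 cm^-1, so d_i2 = -9.018 cm.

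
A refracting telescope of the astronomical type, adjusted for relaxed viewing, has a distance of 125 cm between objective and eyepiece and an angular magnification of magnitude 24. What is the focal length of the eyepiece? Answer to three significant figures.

In normal adjustment the tube length equals f_obj + f_eye and |M| = f_obj/f_eye.
So f_obj = 24 f_eye and 24 f_eye + f_eye = 125 cm, giving f_eye = 125/25 = 5.000 cm and f_obj = 120.000 cm.

5.00 cm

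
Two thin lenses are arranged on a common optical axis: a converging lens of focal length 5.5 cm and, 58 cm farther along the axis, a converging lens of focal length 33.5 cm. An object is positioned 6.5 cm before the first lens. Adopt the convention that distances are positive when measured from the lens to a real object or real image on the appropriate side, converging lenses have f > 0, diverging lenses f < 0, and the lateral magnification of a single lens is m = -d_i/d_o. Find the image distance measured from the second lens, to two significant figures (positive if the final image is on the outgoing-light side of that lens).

First lens: d_i1 = 1/(1/5.5 - 1/6.5) = 35.750 cm.
That image sits 22.250 cm in front of the second lens, so d_o2 = 22.250 cm.
Second lens: d_i2 = 1/(1/33.5 - 1/(22.250)) = -66.256 cm.

-66 cm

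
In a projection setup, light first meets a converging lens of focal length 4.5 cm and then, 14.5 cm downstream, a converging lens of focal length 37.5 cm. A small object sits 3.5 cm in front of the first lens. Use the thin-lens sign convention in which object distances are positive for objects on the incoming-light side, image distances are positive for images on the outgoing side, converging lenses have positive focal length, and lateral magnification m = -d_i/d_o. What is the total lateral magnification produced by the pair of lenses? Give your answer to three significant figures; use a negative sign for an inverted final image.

First lens: d_i1 = 1/(1/4.5 - 1/3.5) = -15.750 cm.
m_1 = -(-15.750)/3.5 = 4.5000.
The intermediate image is virtual, 15.750 cm to the left of lens 1, so d_o2 = L - d_i1 = 14.5 - (-15.750) = 30.250 cm.
Second lens: d_i2 = 1/(1/37.5 - 1/(30.250)) = -156.466 cm.
m_2 = -(-156.466)/(30.250) = 5.1724.
Overall magnification: m = m_1 m_2 = 23.2759.

23.3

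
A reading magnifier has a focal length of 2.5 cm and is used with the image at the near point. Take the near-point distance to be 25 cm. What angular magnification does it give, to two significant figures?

11

M = 1 + D/f = 1 + 25/2.5 = 11.000.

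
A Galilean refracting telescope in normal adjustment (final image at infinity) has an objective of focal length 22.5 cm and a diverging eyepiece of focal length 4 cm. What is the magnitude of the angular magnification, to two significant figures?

|M| = f_obj/|f_eye| = 22.5/4 = 5.625.

5.6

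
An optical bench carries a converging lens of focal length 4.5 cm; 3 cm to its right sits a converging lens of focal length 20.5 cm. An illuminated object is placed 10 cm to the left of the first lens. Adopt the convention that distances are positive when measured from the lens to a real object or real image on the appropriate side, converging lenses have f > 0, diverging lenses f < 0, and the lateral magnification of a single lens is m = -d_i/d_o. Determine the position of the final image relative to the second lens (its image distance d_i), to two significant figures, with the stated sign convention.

4.1 cm

First lens: d_i1 = 1/(1/4.5 - 1/10) = 8.182 cm.
Since 8.182 cm > 3 cm, the first image lies past the second lens and serves as a virtual object: d_o2 = L - d_i1 = -5.182 cm.
Second lens: d_i2 = 1/(1/20.5 - 1/(-5.182)) = 4.136 cm.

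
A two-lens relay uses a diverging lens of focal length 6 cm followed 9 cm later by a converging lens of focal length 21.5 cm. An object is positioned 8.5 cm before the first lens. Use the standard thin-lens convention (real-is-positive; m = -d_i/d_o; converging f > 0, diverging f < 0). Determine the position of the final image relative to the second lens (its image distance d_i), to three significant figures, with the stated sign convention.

-30.0 cm

Lens 1: 1/d_i1 = 1/f_1 - 1/d_o1 = 1/(-6) - 1/8.5 = -0.28431 cm^-1, so d_i1 = -3.517 cm.
The intermediate image is virtual, 3.517 cm to the left of lens 1, so d_o2 = L - d_i1 = 9 - (-3.517) = 12.517 cm.
Lens 2: 1/d_i2 = 1/f_2 - 1/d_o2 = 1/21.5 - 1/(12.517) = -0.03338 cm^-1, so d_i2 = -29.960 cm.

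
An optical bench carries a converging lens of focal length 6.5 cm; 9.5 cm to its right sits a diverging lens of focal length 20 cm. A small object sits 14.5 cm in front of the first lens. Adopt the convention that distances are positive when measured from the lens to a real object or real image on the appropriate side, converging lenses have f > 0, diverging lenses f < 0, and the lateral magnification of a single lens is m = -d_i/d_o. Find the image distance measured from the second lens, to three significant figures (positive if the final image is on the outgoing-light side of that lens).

First lens: d_i1 = 1/(1/6.5 - 1/14.5) = 11.781 cm.
This image would form 11.781 cm past lens 1, i.e. 2.281 cm beyond lens 2, so it is a virtual object for lens 2: d_o2 = 9.5 - 11.781 = -2.281 cm.
Second lens: d_i2 = 1/(1/(-20) - 1/(-2.281)) = 2.575 cm.

2.57 cm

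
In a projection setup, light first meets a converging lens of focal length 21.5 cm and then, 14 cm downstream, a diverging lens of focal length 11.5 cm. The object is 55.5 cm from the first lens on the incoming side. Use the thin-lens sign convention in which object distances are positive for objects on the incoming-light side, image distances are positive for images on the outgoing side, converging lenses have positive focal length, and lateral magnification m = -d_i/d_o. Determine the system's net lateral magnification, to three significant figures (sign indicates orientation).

Lens 1: 1/d_i1 = 1/f_1 - 1/d_o1 = 1/21.5 - 1/55.5 = 0.02849 cm^-1, so d_i1 = 35.096 cm.
m_1 = -(35.096)/55.5 = -0.6324.
Since 35.096 cm > 14 cm, the first image lies past the second lens and serves as a virtual object: d_o2 = L - d_i1 = -21.096 cm.
Lens 2: 1/d_i2 = 1/f_2 - 1/d_o2 = 1/(-11.5) - 1/(-21.096) = -0.03955 cm^-1, so d_i2 = -25.282 cm.
m_2 = -(-25.282)/(-21.096) = -1.1985.
Overall magnification: m = m_1 m_2 = 0.7579.

0.758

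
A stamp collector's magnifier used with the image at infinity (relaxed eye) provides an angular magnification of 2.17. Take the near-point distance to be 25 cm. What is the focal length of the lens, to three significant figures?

11.5 cm

For the image at infinity, M = D/f.
f = D/M = 25/2.17 = 11.521 cm.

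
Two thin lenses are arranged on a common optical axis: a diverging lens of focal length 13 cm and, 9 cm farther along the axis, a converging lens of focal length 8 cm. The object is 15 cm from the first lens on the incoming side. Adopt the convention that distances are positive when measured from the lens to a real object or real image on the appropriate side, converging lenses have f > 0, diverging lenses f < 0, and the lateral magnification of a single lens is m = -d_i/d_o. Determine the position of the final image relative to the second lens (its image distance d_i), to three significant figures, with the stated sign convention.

Applying the thin-lens equation to the first lens, 1/(-13) = 1/15 + 1/d_i1, which gives d_i1 = -6.964 cm.
The intermediate image is virtual, 6.964 cm to the left of lens 1, so d_o2 = L - d_i1 = 9 - (-6.964) = 15.964 cm.
Applying the thin-lens equation again with f_2 = 8 cm and d_o2 = 15.964 cm gives d_i2 = 16.036 cm.

16.0 cm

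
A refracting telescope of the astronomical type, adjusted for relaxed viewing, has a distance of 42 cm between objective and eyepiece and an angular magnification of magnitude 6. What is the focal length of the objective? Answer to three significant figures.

36.0 cm

In normal adjustment the tube length equals f_obj + f_eye and |M| = f_obj/f_eye.
So f_obj = 6 f_eye and 6 f_eye + f_eye = 42 cm, giving f_eye = 42/7 = 6.000 cm and f_obj = 36.000 cm.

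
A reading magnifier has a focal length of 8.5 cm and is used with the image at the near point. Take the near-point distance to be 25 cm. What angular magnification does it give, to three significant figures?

3.94

M = 1 + D/f = 1 + 25/8.5 = 3.941.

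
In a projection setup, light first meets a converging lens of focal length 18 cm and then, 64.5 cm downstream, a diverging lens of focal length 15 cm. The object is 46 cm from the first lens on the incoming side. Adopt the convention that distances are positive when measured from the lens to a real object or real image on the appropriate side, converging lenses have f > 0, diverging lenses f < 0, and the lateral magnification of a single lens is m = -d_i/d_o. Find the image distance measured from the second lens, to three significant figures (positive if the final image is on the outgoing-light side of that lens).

Lens 1: 1/d_i1 = 1/f_1 - 1/d_o1 = 1/18 - 1/46 = 0.03382 cm^-1, so d_i1 = 29.571 cm.
Object distance for lens 2: d_o2 = 64.5 - 29.571 = 34.929 cm.
Lens 2: 1/d_i2 = 1/f_2 - 1/d_o2 = 1/(-15) - 1/(34.929) = -0.09530 cm^-1, so d_i2 = -10.494 cm.

-10.5 cm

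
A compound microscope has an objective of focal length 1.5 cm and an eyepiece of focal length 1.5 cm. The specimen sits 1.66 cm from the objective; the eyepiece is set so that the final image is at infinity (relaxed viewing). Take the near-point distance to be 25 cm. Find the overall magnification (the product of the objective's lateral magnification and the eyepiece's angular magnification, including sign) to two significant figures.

Objective: 1/d_i = 1/f_obj - 1/d_o = 1/1.5 - 1/1.66 = 0.06426 cm^-1, so d_i = 15.563 cm.
m_obj = -d_i/d_o = -15.563/1.66 = -9.375.
Eyepiece angular magnification (image at infinity): M_eye = D/f_e = 25/1.5 = 16.667.
Overall M = m_obj x M_eye = (-9.375)(16.667) = -156.25.

-160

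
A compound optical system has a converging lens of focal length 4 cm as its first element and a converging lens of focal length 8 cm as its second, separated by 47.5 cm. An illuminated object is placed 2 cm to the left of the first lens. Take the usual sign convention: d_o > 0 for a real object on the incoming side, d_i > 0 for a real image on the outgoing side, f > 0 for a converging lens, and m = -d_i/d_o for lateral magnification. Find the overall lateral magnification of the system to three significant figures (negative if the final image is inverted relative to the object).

-0.368

Applying the thin-lens equation to the first lens, 1/4 = 1/2 + 1/d_i1, which gives d_i1 = -4.000 cm.
Its lateral magnification is m_1 = -d_i1/d_o1 = -(-4.000)/2 = 2.0000.
The intermediate image is virtual, 4.000 cm to the left of lens 1, so d_o2 = L - d_i1 = 47.5 - (-4.000) = 51.500 cm.
Applying the thin-lens equation again with f_2 = 8 cm and d_o2 = 51.500 cm gives d_i2 = 9.471 cm.
m_2 = -(9.471)/(51.500) = -0.1839.
The system's lateral magnification is m_1 m_2 = (2.0000)(-0.1839) = -0.3678.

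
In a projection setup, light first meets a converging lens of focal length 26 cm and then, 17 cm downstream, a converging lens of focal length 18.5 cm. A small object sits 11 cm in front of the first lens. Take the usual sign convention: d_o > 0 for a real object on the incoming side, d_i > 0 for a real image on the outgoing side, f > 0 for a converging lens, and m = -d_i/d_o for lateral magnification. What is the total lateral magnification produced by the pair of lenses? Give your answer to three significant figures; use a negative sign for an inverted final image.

-1.83

Applying the thin-lens equation to the first lens, 1/26 = 1/11 + 1/d_i1, which gives d_i1 = -19.067 cm.
Its lateral magnification is m_1 = -d_i1/d_o1 = -(-19.067)/11 = 1.7333.
The intermediate image is virtual, 19.067 cm to the left of lens 1, so d_o2 = L - d_i1 = 17 - (-19.067) = 36.067 cm.
Applying the thin-lens equation again with f_2 = 18.5 cm and d_o2 = 36.067 cm gives d_i2 = 37.983 cm.
m_2 = -(37.983)/(36.067) = -1.0531.
The system's lateral magnification is m_1 m_2 = (1.7333)(-1.0531) = -1.8254.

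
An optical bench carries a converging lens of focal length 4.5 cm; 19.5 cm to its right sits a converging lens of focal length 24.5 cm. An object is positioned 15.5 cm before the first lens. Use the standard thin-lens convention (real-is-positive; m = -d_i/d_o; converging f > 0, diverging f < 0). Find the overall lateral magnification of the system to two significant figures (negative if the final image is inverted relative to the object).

-0.88

First lens: d_i1 = 1/(1/4.5 - 1/15.5) = 6.341 cm.
m_1 = -(6.341)/15.5 = -0.4091.
The intermediate image is 6.341 cm to the right of lens 1, so d_o2 = L - d_i1 = 19.5 - 6.341 = 13.159 cm.
Second lens: d_i2 = 1/(1/24.5 - 1/(13.159)) = -28.428 cm.
m_2 = -(-28.428)/(13.159) = 2.1603.
Overall magnification: m = m_1 m_2 = -0.8838.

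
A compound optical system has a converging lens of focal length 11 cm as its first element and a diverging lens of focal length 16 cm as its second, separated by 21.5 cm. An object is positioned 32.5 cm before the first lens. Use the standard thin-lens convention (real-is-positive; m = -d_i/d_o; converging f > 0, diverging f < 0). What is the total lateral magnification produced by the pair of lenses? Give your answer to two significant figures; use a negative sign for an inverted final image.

Applying the thin-lens equation to the first lens, 1/11 = 1/32.5 + 1/d_i1, which gives d_i1 = 16.628 cm.
Its lateral magnification is m_1 = -d_i1/d_o1 = -(16.628)/32.5 = -0.5116.
Object distance for lens 2: d_o2 = 21.5 - 16.628 = 4.872 cm.
Applying the thin-lens equation again with f_2 = -16 cm and d_o2 = 4.872 cm gives d_i2 = -3.735 cm.
m_2 = -(-3.735)/(4.872) = 0.7666.
Total m = m_1 x m_2 = (-0.5116)(0.7666) = -0.3922.

-0.39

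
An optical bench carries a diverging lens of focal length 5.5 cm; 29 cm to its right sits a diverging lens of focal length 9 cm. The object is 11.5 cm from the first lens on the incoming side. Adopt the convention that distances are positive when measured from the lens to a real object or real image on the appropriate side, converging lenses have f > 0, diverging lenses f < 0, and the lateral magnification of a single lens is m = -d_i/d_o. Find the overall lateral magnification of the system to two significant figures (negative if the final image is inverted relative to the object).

0.070

Applying the thin-lens equation to the first lens, 1/(-5.5) = 1/11.5 + 1/d_i1, which gives d_i1 = -3.721 cm.
Its lateral magnification is m_1 = -d_i1/d_o1 = -(-3.721)/11.5 = 0.3235.
With d_i1 < 0 the first image is virtual and lies on the object side; the object distance for lens 2 is d_o2 = 29 - (-3.721) = 32.721 cm.
Applying the thin-lens equation again with f_2 = -9 cm and d_o2 = 32.721 cm gives d_i2 = -7.059 cm.
m_2 = -(-7.059)/(32.721) = 0.2157.
Total m = m_1 x m_2 = (0.3235)(0.2157) = 0.0698.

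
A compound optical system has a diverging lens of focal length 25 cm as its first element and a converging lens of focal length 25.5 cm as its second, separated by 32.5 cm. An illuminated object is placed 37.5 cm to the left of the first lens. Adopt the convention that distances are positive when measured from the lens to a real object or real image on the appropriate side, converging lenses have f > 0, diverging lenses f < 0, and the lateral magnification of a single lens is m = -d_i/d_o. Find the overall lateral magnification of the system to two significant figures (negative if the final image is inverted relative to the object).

Applying the thin-lens equation to the first lens, 1/(-25) = 1/37.5 + 1/d_i1, which gives d_i1 = -15.000 cm.
Its lateral magnification is m_1 = -d_i1/d_o1 = -(-15.000)/37.5 = 0.4000.
With d_i1 < 0 the first image is virtual and lies on the object side; the object distance for lens 2 is d_o2 = 32.5 - (-15.000) = 47.500 cm.
Applying the thin-lens equation again with f_2 = 25.5 cm and d_o2 = 47.500 cm gives d_i2 = 55.057 cm.
m_2 = -(55.057)/(47.500) = -1.1591.
Overall magnification: m = m_1 m_2 = -0.4636.

-0.46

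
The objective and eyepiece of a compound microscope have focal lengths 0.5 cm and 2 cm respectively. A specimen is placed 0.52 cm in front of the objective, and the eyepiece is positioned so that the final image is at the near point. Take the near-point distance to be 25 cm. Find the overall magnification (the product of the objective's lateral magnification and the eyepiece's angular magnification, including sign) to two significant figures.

-340

Objective: 1/d_i = 1/f_obj - 1/d_o = 1/0.5 - 1/0.52 = 0.07692 cm^-1, so d_i = 13.000 cm.
m_obj = -d_i/d_o = -13.000/0.52 = -25.000.
Eyepiece angular magnification (image at near point): M_eye = 1 + D/f_e = 1 + 25/2 = 13.500.
Overall M = m_obj x M_eye = (-25.000)(13.500) = -337.50.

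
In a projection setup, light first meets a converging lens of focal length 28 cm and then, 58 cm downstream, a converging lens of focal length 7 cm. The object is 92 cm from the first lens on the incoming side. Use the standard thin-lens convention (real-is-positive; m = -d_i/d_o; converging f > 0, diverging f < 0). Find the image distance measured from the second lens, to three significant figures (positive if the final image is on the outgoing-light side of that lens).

11.6 cm

Applying the thin-lens equation to the first lens, 1/28 = 1/92 + 1/d_i1, which gives d_i1 = 40.250 cm.
The intermediate image is 40.250 cm to the right of lens 1, so d_o2 = L - d_i1 = 58 - 40.250 = 17.750 cm.
Applying the thin-lens equation again with f_2 = 7 cm and d_o2 = 17.750 cm gives d_i2 = 11.558 cm.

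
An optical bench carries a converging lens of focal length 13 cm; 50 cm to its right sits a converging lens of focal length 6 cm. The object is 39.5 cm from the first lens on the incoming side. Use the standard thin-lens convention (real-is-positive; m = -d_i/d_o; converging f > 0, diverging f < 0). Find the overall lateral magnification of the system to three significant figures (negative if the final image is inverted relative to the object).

Applying the thin-lens equation to the first lens, 1/13 = 1/39.5 + 1/d_i1, which gives d_i1 = 19.377 cm.
Its lateral magnification is m_1 = -d_i1/d_o1 = -(19.377)/39.5 = -0.4906.
That image sits 30.623 cm in front of the second lens, so d_o2 = 30.623 cm.
Applying the thin-lens equation again with f_2 = 6 cm and d_o2 = 30.623 cm gives d_i2 = 7.462 cm.
m_2 = -(7.462)/(30.623) = -0.2437.
Total m = m_1 x m_2 = (-0.4906)(-0.2437) = 0.1195.

0.120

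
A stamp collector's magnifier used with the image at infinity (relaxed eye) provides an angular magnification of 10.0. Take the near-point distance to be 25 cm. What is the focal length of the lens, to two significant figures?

2.5 cm

For the image at infinity, M = D/f.
f = D/M = 25/10.0 = 2.500 cm.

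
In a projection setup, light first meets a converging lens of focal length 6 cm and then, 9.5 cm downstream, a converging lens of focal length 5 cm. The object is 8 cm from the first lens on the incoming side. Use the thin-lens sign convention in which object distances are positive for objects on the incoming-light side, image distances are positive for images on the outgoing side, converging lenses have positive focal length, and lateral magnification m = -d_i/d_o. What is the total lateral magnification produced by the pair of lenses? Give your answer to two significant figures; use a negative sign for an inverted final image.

Applying the thin-lens equation to the first lens, 1/6 = 1/8 + 1/d_i1, which gives d_i1 = 24.000 cm.
Its lateral magnification is m_1 = -d_i1/d_o1 = -(24.000)/8 = -3.0000.
Since 24.000 cm > 9.5 cm, the first image lies past the second lens and serves as a virtual object: d_o2 = L - d_i1 = -14.500 cm.
Applying the thin-lens equation again with f_2 = 5 cm and d_o2 = -14.500 cm gives d_i2 = 3.718 cm.
m_2 = -(3.718)/(-14.500) = 0.2564.
The system's lateral magnification is m_1 m_2 = (-3.0000)(0.2564) = -0.7692.

-0.77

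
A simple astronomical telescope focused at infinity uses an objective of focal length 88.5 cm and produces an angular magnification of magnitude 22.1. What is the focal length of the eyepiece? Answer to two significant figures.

|M| = f_obj/f_eye, so f_eye = f_obj/|M| = 88.5/22.1 = 4.005 cm.

4.0 cm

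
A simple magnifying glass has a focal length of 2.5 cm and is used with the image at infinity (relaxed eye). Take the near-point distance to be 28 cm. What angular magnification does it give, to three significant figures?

M = D/f = 28/2.5 = 11.200.

11.2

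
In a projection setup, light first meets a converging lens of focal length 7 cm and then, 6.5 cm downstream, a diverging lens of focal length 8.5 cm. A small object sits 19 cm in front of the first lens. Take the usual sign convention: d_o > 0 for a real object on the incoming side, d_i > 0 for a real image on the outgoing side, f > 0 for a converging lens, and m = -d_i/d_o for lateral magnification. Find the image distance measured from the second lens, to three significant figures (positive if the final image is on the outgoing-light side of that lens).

9.95 cm

First lens: d_i1 = 1/(1/7 - 1/19) = 11.083 cm.
This image would form 11.083 cm past lens 1, i.e. 4.583 cm beyond lens 2, so it is a virtual object for lens 2: d_o2 = 6.5 - 11.083 = -4.583 cm.
Second lens: d_i2 = 1/(1/(-8.5) - 1/(-4.583)) = 9.947 cm.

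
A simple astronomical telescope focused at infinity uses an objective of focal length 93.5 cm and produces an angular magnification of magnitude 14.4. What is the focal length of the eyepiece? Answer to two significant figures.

|M| = f_obj/f_eye, so f_eye = f_obj/|M| = 93.5/14.4 = 6.493 cm.

6.5 cm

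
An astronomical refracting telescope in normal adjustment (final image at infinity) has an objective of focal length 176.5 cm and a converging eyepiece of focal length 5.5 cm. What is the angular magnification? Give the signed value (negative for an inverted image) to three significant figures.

M = -f_obj/f_eye = -176.5/(5.5) = -32.091.

-32.1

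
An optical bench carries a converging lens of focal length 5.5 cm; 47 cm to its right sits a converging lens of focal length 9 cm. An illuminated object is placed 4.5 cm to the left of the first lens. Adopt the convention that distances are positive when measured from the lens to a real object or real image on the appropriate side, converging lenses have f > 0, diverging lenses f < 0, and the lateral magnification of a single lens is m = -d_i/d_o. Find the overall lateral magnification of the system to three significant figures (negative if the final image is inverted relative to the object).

Lens 1: 1/d_i1 = 1/f_1 - 1/d_o1 = 1/5.5 - 1/4.5 = -0.04040 cm^-1, so d_i1 = -24.750 cm.
m_1 = -(-24.750)/4.5 = 5.5000.
With d_i1 < 0 the first image is virtual and lies on the object side; the object distance for lens 2 is d_o2 = 47 - (-24.750) = 71.750 cm.
Lens 2: 1/d_i2 = 1/f_2 - 1/d_o2 = 1/9 - 1/(71.750) = 0.09717 cm^-1, so d_i2 = 10.291 cm.
m_2 = -(10.291)/(71.750) = -0.1434.
Overall magnification: m = m_1 m_2 = -0.7888.

-0.789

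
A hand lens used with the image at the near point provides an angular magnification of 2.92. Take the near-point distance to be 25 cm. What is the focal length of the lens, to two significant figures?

13 cm

For the image at the near point, M = 1 + D/f.
f = D/(M - 1) = 25/(2.92 - 1) = 13.021 cm.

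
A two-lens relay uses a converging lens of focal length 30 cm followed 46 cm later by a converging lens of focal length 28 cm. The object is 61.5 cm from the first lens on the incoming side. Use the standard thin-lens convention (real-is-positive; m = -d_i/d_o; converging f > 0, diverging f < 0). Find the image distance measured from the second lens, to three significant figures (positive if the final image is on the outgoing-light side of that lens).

Lens 1: 1/d_i1 = 1/f_1 - 1/d_o1 = 1/30 - 1/61.5 = 0.01707 cm^-1, so d_i1 = 58.571 cm.
This image would form 58.571 cm past lens 1, i.e. 12.571 cm beyond lens 2, so it is a virtual object for lens 2: d_o2 = 46 - 58.571 = -12.571 cm.
Lens 2: 1/d_i2 = 1/f_2 - 1/d_o2 = 1/28 - 1/(-12.571) = 0.11526 cm^-1, so d_i2 = 8.676 cm.

8.68 cm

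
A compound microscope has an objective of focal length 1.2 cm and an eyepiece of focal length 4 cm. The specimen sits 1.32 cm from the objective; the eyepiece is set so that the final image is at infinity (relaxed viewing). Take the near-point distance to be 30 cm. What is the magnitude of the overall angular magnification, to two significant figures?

Objective: 1/d_i = 1/f_obj - 1/d_o = 1/1.2 - 1/1.32 = 0.07576 cm^-1, so d_i = 13.200 cm.
m_obj = -d_i/d_o = -13.200/1.32 = -10.000.
Eyepiece angular magnification (image at infinity): M_eye = D/f_e = 30/4 = 7.500.
Overall M = m_obj x M_eye = (-10.000)(7.500) = -75.00.
|M| = 75.00.

75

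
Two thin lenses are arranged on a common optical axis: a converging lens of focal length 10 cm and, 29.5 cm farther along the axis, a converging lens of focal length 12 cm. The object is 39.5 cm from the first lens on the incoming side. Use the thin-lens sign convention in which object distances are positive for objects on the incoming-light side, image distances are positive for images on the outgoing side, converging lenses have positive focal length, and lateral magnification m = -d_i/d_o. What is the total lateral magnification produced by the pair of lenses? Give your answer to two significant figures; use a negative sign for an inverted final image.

0.99

Applying the thin-lens equation to the first lens, 1/10 = 1/39.5 + 1/d_i1, which gives d_i1 = 13.390 cm.
Its lateral magnification is m_1 = -d_i1/d_o1 = -(13.390)/39.5 = -0.3390.
Object distance for lens 2: d_o2 = 29.5 - 13.390 = 16.110 cm.
Applying the thin-lens equation again with f_2 = 12 cm and d_o2 = 16.110 cm gives d_i2 = 47.035 cm.
m_2 = -(47.035)/(16.110) = -2.9196.
The system's lateral magnification is m_1 m_2 = (-0.3390)(-2.9196) = 0.9897.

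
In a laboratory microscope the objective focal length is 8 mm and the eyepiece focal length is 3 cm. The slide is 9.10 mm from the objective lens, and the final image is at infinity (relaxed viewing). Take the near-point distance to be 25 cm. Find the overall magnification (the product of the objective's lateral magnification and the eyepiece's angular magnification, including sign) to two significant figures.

-61

Convert to cm: f_obj = 8 mm = 0.8 cm; d_o = 9.10 mm = 0.91 cm.
Objective: 1/d_i = 1/f_obj - 1/d_o = 1/0.8 - 1/0.91 = 0.15110 cm^-1, so d_i = 6.618 cm.
m_obj = -d_i/d_o = -6.618/0.91 = -7.273.
Eyepiece angular magnification (image at infinity): M_eye = D/f_e = 25/3 = 8.333.
Overall M = m_obj x M_eye = (-7.273)(8.333) = -60.61.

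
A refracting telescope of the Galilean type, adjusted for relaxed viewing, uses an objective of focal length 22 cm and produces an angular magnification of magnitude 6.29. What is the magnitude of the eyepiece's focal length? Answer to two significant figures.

|M| = f_obj/|f_eye|, so |f_eye| = f_obj/|M| = 22/6.29 = 3.498 cm.
(The eyepiece is diverging, so its signed focal length is -3.498 cm.)

3.5 cm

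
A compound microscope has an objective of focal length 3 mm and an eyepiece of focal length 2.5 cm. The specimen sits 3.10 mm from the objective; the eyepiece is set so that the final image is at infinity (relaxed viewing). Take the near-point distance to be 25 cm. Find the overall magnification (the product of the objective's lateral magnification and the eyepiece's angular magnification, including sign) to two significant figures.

Convert to cm: f_obj = 3 mm = 0.3 cm; d_o = 3.10 mm = 0.31 cm.
Objective: 1/d_i = 1/f_obj - 1/d_o = 1/0.3 - 1/0.31 = 0.10753 cm^-1, so d_i = 9.300 cm.
m_obj = -d_i/d_o = -9.300/0.31 = -30.000.
Eyepiece angular magnification (image at infinity): M_eye = D/f_e = 25/2.5 = 10.000.
Overall M = m_obj x M_eye = (-30.000)(10.000) = -300.00.

-300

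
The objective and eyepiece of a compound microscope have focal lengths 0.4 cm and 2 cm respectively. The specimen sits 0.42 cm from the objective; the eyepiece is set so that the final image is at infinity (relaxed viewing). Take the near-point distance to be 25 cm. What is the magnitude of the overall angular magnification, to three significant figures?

Objective: 1/d_i = 1/f_obj - 1/d_o = 1/0.4 - 1/0.42 = 0.11905 cm^-1, so d_i = 8.400 cm.
m_obj = -d_i/d_o = -8.400/0.42 = -20.000.
Eyepiece angular magnification (image at infinity): M_eye = D/f_e = 25/2 = 12.500.
Overall M = m_obj x M_eye = (-20.000)(12.500) = -250.00.
|M| = 250.00.

250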